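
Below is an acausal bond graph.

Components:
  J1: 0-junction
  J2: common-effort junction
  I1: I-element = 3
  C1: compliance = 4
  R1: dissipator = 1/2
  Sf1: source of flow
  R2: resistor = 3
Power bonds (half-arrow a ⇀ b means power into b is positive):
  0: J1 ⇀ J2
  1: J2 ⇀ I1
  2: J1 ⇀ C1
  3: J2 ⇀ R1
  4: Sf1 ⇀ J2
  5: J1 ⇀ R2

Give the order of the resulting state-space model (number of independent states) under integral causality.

2  (C1, I1 all integral)

bond 4 →Sf1  (Sf1: flow source, stroke at near end)
bond 1 →I1  (prefer integral on I1)
bond 2 →J1  (C1 outputs effort q/C1)
bond 0 →J2  (J1: bond 2 brought effort, rest push out)
bond 5 →R2  (J1 effort already set via bond 2)
bond 3 →R1  (J2 effort already set via bond 0)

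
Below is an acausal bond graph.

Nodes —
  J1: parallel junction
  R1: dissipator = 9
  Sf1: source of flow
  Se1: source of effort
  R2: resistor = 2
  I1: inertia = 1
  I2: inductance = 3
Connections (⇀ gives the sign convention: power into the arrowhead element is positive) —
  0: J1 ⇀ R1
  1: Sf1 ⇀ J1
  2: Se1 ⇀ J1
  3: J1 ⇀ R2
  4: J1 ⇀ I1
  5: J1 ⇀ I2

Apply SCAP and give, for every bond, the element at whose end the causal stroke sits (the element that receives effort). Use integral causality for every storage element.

b0 stroke→R1
b1 stroke→Sf1
b2 stroke→J1
b3 stroke→R2
b4 stroke→I1
b5 stroke→I2

b1 →Sf1  (Sf1 fixes flow; stroke at Sf1)
b2 →J1  (Se1 fixes effort; stroke away)
b0 →R1  (common-e at J1 fixed by 2)
b3 →R2  (0-jn J1 has e-setter on 2)
b4 →I1  (common-e at J1 fixed by 2)
b5 →I2  (J1 effort already set via bond 2)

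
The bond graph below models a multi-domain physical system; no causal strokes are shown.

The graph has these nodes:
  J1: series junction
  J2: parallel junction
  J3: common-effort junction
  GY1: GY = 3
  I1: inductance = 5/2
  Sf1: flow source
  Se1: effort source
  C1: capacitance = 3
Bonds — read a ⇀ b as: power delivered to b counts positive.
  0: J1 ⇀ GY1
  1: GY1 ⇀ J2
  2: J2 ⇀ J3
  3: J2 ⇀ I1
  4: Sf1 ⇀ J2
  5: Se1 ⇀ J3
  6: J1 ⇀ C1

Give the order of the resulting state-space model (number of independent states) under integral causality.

2  (C1, I1 all integral)

bond 4 stroke at Sf1  (Sf1 fixes flow; stroke at Sf1)
bond 5 stroke at J3  (Se1 (Se) sets effort on bond)
bond 2 stroke at J2  (0-jn J3 has e-setter on 5)
bond 1 stroke at GY1  (J2: bond 2 brought effort, rest push out)
bond 3 stroke at I1  (J2: bond 2 brought effort, rest push out)
bond 0 stroke at GY1  (GY GY1: same side as bond 1)
bond 6 stroke at J1  (J1: bond 0 brought flow, rest push out)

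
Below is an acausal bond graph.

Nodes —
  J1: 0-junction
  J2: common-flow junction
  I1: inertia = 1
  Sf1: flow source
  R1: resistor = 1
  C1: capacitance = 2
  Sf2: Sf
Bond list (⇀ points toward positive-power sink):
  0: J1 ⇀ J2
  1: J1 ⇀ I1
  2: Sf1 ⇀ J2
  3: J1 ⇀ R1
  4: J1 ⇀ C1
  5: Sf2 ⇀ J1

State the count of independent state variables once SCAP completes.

β2 stroke→Sf1  (Sf1: flow source, stroke at near end)
β5 stroke→Sf2  (source Sf2 imposes f)
β0 stroke→J2  (common-f at J2 fixed by 2)
β1 stroke→I1  (prefer integral on I1)
β4 stroke→J1  (C1 outputs effort q/C1)
β3 stroke→R1  (J1: bond 4 brought effort, rest push out)

2  (C1, I1 all integral)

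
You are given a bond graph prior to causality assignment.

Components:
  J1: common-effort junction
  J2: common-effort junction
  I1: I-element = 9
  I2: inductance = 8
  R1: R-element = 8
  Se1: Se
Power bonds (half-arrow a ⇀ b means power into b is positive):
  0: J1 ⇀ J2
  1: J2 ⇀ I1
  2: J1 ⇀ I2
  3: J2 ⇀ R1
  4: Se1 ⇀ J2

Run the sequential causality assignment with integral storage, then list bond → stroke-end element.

#4 |J2  (Se1 fixes effort; stroke away)
#0 |J1  (J2 effort already set via bond 4)
#1 |I1  (J2 effort already set via bond 4)
#3 |R1  (J2: bond 4 brought effort, rest push out)
#2 |I2  (J1: bond 0 brought effort, rest push out)

bond 0 →J1
bond 1 →I1
bond 2 →I2
bond 3 →R1
bond 4 →J2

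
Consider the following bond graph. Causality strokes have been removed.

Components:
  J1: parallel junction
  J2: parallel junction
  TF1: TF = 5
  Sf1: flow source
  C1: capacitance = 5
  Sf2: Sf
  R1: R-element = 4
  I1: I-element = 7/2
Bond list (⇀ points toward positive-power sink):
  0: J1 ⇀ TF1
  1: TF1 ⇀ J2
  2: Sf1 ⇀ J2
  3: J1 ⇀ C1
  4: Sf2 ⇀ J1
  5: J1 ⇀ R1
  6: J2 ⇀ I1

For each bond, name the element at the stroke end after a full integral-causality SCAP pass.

#0 |TF1
#1 |J2
#2 |Sf1
#3 |J1
#4 |Sf2
#5 |R1
#6 |I1

b2 stroke at Sf1  (Sf1 (Sf) sets flow on bond)
b4 stroke at Sf2  (Sf2: flow source, stroke at near end)
b3 stroke at J1  (C1 integral (e out))
b0 stroke at TF1  (J1: bond 3 brought effort, rest push out)
b5 stroke at R1  (0-jn J1 has e-setter on 3)
b1 stroke at J2  (through TF1, causality passes straight; one stroke at TF1)
b6 stroke at I1  (J2: bond 1 brought effort, rest push out)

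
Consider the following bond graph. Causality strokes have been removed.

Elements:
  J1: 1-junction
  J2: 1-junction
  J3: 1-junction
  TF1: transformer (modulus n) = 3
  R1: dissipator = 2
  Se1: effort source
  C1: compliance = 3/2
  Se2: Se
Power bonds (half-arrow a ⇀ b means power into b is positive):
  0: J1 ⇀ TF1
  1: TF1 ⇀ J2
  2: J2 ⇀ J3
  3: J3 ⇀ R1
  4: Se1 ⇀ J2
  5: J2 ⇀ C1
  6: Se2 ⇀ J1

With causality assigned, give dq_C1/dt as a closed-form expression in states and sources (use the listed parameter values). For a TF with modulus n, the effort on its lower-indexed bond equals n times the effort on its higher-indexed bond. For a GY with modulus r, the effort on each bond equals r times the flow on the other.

β4 |J2  (Se1: effort source, stroke at far end)
β6 |J1  (Se2 fixes effort; stroke away)
β0 |TF1  (only one flow-in slot at J1)
β1 |J2  (TF1 one-in-one-out from 0)
β5 |J2  (C1 integral (e out))
β2 |J3  (closing 1-jn rule on J2)
β3 |R1  (closing 1-jn rule on J3)

dq_C1/dt = E_Se1/2 + E_Se2/6 - q_C1/3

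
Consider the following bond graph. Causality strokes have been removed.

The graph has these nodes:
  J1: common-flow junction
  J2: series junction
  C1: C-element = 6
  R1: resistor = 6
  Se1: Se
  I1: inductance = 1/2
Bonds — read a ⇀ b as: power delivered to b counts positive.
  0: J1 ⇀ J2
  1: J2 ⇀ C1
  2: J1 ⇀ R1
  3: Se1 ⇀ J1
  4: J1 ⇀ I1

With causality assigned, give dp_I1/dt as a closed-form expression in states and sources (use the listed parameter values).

#3 |J1  (Se1 (Se) sets effort on bond)
#1 |J2  (C1: C, integral causality)
#0 |J1  (closing 1-jn rule on J2)
#4 |I1  (prefer integral on I1)
#2 |J1  (J1 flow already set via bond 4)

dp_I1/dt = E_Se1 - 12*p_I1 - q_C1/6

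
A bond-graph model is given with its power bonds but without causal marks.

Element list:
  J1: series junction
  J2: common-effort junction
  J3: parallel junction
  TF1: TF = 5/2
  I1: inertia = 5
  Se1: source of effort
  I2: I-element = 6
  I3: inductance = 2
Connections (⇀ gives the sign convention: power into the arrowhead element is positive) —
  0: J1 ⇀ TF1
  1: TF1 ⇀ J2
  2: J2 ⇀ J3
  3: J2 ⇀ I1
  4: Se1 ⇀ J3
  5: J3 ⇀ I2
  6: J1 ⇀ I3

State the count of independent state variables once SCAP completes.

b4 →J3  (Se1 (Se) sets effort on bond)
b2 →J2  (J3 effort already set via bond 4)
b5 →I2  (common-e at J3 fixed by 4)
b1 →TF1  (0-jn J2 has e-setter on 2)
b3 →I1  (J2: bond 2 brought effort, rest push out)
b0 →J1  (through TF1, causality passes straight; one stroke at TF1)
b6 →I3  (J1 needs exactly one f-in)

3  (I1, I2, I3 all integral)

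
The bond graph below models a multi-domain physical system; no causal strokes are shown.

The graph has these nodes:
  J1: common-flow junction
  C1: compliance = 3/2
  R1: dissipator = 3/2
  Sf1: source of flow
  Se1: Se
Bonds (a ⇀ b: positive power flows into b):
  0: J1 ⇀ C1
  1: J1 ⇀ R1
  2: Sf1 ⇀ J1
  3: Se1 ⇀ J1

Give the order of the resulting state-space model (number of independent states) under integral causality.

bond 2 →Sf1  (Sf1 fixes flow; stroke at Sf1)
bond 3 →J1  (Se1 fixes effort; stroke away)
bond 0 →J1  (J1: bond 2 brought flow, rest push out)
bond 1 →J1  (J1 flow already set via bond 2)

1  (C1 all integral)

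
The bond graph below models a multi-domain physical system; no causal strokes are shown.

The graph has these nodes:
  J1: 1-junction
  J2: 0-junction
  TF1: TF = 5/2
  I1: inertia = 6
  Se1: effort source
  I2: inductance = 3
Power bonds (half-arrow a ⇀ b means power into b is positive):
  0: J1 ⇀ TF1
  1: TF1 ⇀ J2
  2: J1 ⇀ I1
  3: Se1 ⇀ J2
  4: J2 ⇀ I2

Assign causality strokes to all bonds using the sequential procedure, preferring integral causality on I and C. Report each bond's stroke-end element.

b0 stroke→J1
b1 stroke→TF1
b2 stroke→I1
b3 stroke→J2
b4 stroke→I2

b3 stroke at J2  (Se1 fixes effort; stroke away)
b1 stroke at TF1  (J2 effort already set via bond 3)
b4 stroke at I2  (J2 effort already set via bond 3)
b0 stroke at J1  (through TF1, causality passes straight; one stroke at TF1)
b2 stroke at I1  (J1: last free bond brings flow in)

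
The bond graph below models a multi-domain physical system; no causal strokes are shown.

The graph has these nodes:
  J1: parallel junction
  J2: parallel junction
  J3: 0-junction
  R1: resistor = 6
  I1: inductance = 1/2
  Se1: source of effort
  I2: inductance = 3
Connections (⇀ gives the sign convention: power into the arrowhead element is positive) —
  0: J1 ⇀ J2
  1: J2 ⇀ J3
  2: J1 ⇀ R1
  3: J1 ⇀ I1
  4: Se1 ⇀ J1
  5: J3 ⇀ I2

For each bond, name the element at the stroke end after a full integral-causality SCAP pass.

β4 |J1  (Se1 fixes effort; stroke away)
β0 |J2  (0-jn J1 has e-setter on 4)
β2 |R1  (J1: bond 4 brought effort, rest push out)
β3 |I1  (J1: bond 4 brought effort, rest push out)
β1 |J3  (J2: bond 0 brought effort, rest push out)
β5 |I2  (0-jn J3 has e-setter on 1)

β0 |J2
β1 |J3
β2 |R1
β3 |I1
β4 |J1
β5 |I2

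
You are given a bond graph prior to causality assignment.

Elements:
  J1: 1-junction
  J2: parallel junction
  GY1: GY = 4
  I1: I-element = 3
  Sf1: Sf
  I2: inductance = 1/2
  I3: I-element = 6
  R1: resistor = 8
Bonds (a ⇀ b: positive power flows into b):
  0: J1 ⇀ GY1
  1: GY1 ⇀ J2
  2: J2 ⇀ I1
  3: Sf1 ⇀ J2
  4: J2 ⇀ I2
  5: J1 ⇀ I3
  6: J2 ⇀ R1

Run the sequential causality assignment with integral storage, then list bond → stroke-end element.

#3 stroke→Sf1  (source Sf1 imposes f)
#2 stroke→I1  (I1: I, integral causality)
#4 stroke→I2  (I2 outputs flow p/I2)
#5 stroke→I3  (I3: I, integral causality)
#0 stroke→J1  (J1: bond 5 brought flow, rest push out)
#1 stroke→J2  (through GY1, causality inverts; strokes same side of GY1)
#6 stroke→R1  (J2: bond 1 brought effort, rest push out)

b0 →J1
b1 →J2
b2 →I1
b3 →Sf1
b4 →I2
b5 →I3
b6 →R1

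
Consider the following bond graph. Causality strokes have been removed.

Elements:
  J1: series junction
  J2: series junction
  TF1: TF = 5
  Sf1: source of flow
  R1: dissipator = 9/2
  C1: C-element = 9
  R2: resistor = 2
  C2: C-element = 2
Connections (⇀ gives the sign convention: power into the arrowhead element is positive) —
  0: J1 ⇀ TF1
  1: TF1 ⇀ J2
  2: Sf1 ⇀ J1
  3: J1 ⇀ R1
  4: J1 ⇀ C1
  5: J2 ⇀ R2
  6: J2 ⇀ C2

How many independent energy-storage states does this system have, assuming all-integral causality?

bond 2 stroke→Sf1  (Sf1: flow source, stroke at near end)
bond 0 stroke→J1  (J1: bond 2 brought flow, rest push out)
bond 3 stroke→J1  (J1 flow already set via bond 2)
bond 4 stroke→J1  (J1 flow already set via bond 2)
bond 1 stroke→TF1  (TF TF1: opposite of bond 0)
bond 5 stroke→J2  (common-f at J2 fixed by 1)
bond 6 stroke→J2  (common-f at J2 fixed by 1)

2  (C1, C2 all integral)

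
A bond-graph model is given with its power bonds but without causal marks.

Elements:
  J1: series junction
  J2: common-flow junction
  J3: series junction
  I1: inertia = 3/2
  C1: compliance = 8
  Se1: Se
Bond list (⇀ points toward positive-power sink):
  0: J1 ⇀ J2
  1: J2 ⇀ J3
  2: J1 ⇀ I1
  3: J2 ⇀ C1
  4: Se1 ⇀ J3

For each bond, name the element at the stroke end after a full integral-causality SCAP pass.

#4 stroke→J3  (Se1: effort source, stroke at far end)
#1 stroke→J2  (J3 needs exactly one f-in)
#2 stroke→I1  (I1 integral (f out))
#0 stroke→J1  (common-f at J1 fixed by 2)
#3 stroke→J2  (J2 flow already set via bond 0)

β0 →J1
β1 →J2
β2 →I1
β3 →J2
β4 →J3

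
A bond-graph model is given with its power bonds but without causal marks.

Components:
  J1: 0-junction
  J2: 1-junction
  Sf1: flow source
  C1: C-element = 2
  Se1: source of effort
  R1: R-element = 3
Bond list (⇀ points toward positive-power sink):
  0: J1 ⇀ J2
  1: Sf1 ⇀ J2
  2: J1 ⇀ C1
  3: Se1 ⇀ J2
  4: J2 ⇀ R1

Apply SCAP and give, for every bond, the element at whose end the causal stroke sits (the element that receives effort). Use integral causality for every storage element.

#1 stroke at Sf1  (Sf1: flow source, stroke at near end)
#3 stroke at J2  (source Se1 imposes e)
#0 stroke at J2  (J2 flow already set via bond 1)
#4 stroke at J2  (common-f at J2 fixed by 1)
#2 stroke at J1  (J1 needs exactly one e-in)

#0 stroke at J2
#1 stroke at Sf1
#2 stroke at J1
#3 stroke at J2
#4 stroke at J2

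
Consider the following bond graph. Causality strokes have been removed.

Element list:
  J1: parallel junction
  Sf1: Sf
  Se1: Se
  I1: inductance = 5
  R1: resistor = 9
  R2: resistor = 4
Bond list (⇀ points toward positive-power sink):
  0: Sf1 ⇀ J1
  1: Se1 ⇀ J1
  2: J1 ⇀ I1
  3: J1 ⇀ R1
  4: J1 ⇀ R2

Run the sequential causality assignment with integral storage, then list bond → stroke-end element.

b0 |Sf1  (source Sf1 imposes f)
b1 |J1  (Se1 fixes effort; stroke away)
b2 |I1  (common-e at J1 fixed by 1)
b3 |R1  (J1 effort already set via bond 1)
b4 |R2  (J1 effort already set via bond 1)

#0 stroke→Sf1
#1 stroke→J1
#2 stroke→I1
#3 stroke→R1
#4 stroke→R2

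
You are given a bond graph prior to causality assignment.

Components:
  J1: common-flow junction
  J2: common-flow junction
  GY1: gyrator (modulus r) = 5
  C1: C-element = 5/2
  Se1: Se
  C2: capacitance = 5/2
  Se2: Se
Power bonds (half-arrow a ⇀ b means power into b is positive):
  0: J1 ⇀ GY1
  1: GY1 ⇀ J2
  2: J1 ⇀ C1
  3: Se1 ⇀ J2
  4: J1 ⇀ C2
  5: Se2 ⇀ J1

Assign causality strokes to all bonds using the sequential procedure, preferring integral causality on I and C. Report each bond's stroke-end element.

#0 stroke at GY1
#1 stroke at GY1
#2 stroke at J1
#3 stroke at J2
#4 stroke at J1
#5 stroke at J1

b3 stroke→J2  (Se1: effort source, stroke at far end)
b5 stroke→J1  (Se2 (Se) sets effort on bond)
b1 stroke→GY1  (closing 1-jn rule on J2)
b0 stroke→GY1  (GY1 both-in/both-out from 1)
b2 stroke→J1  (common-f at J1 fixed by 0)
b4 stroke→J1  (J1 flow already set via bond 0)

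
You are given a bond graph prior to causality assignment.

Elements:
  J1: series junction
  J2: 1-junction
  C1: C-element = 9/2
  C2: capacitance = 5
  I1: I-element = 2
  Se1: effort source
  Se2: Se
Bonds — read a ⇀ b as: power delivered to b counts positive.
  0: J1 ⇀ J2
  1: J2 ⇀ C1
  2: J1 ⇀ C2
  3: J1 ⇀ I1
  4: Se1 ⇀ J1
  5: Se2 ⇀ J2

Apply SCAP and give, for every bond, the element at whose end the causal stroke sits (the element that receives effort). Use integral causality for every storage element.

#4 stroke→J1  (source Se1 imposes e)
#5 stroke→J2  (source Se2 imposes e)
#1 stroke→J2  (prefer integral on C1)
#0 stroke→J1  (J2: last free bond brings flow in)
#2 stroke→J1  (C2 integral (e out))
#3 stroke→I1  (J1 needs exactly one f-in)

bond 0 stroke at J1
bond 1 stroke at J2
bond 2 stroke at J1
bond 3 stroke at I1
bond 4 stroke at J1
bond 5 stroke at J2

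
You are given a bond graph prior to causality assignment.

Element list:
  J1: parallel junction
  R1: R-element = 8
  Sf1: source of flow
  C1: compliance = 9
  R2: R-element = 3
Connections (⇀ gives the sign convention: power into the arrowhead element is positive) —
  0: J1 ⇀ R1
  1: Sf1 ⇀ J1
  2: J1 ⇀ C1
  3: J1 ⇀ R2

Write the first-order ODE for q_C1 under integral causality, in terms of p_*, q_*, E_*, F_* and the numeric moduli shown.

dq_C1/dt = F_Sf1 - 11*q_C1/216

β1 stroke→Sf1  (Sf1: flow source, stroke at near end)
β2 stroke→J1  (C1: C, integral causality)
β0 stroke→R1  (J1 effort already set via bond 2)
β3 stroke→R2  (J1 effort already set via bond 2)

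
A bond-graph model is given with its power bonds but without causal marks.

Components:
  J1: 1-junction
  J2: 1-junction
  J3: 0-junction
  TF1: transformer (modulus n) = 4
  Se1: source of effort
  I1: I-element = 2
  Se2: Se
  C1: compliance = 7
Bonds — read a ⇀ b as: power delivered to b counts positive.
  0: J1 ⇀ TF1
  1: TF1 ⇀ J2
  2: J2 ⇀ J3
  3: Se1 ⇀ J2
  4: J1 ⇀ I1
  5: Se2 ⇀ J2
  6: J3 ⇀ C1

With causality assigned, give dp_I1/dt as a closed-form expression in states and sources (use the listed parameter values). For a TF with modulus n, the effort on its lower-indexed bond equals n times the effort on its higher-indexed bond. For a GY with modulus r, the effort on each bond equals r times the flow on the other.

dp_I1/dt = 4*E_Se1 + 4*E_Se2 - 4*q_C1/7

#3 stroke→J2  (Se1 fixes effort; stroke away)
#5 stroke→J2  (Se2 (Se) sets effort on bond)
#4 stroke→I1  (I1 integral (f out))
#0 stroke→J1  (J1: bond 4 brought flow, rest push out)
#1 stroke→TF1  (TF1 one-in-one-out from 0)
#2 stroke→J2  (J2: bond 1 brought flow, rest push out)
#6 stroke→J3  (J3 needs exactly one e-in)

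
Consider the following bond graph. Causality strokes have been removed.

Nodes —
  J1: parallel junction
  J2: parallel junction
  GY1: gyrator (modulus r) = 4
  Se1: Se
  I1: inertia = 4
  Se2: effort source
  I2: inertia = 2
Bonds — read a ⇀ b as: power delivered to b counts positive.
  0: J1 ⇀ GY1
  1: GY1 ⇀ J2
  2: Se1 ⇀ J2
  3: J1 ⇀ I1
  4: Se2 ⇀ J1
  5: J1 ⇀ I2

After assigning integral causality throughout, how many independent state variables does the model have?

2  (I1, I2 all integral)

bond 2 |J2  (Se1 fixes effort; stroke away)
bond 4 |J1  (Se2 fixes effort; stroke away)
bond 0 |GY1  (0-jn J1 has e-setter on 4)
bond 3 |I1  (common-e at J1 fixed by 4)
bond 5 |I2  (J1 effort already set via bond 4)
bond 1 |GY1  (J2 effort already set via bond 2)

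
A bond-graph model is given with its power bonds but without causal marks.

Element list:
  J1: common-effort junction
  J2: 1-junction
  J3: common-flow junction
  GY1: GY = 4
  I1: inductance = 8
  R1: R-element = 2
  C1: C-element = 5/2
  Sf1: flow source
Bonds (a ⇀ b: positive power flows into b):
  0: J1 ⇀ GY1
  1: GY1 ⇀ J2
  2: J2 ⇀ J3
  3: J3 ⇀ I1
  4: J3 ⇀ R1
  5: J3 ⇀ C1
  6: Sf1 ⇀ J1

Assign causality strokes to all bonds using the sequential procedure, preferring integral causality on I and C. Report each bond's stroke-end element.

b0 →J1
b1 →J2
b2 →J3
b3 →I1
b4 →J3
b5 →J3
b6 →Sf1

#6 stroke at Sf1  (Sf1 fixes flow; stroke at Sf1)
#0 stroke at J1  (J1: last free bond brings effort in)
#1 stroke at J2  (GY1 both-in/both-out from 0)
#2 stroke at J3  (J2 needs exactly one f-in)
#3 stroke at I1  (I1 integral (f out))
#4 stroke at J3  (J3: bond 3 brought flow, rest push out)
#5 stroke at J3  (1-jn J3 has f-setter on 3)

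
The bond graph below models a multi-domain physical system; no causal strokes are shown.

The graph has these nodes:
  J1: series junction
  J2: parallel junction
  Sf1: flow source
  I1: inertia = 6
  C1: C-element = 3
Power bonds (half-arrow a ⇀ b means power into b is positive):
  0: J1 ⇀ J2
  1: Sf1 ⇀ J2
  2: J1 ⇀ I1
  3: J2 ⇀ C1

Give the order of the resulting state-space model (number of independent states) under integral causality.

β1 |Sf1  (Sf1 fixes flow; stroke at Sf1)
β2 |I1  (I1 outputs flow p/I1)
β0 |J1  (1-jn J1 has f-setter on 2)
β3 |J2  (only one effort-in slot at J2)

2  (C1, I1 all integral)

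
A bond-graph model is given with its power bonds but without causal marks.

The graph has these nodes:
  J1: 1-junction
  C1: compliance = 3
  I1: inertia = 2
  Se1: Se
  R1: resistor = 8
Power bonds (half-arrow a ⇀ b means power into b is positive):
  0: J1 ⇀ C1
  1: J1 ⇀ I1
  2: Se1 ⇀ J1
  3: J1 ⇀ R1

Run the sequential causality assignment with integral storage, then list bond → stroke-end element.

β0 |J1
β1 |I1
β2 |J1
β3 |J1

b2 stroke→J1  (Se1: effort source, stroke at far end)
b0 stroke→J1  (prefer integral on C1)
b1 stroke→I1  (I1: I, integral causality)
b3 stroke→J1  (J1: bond 1 brought flow, rest push out)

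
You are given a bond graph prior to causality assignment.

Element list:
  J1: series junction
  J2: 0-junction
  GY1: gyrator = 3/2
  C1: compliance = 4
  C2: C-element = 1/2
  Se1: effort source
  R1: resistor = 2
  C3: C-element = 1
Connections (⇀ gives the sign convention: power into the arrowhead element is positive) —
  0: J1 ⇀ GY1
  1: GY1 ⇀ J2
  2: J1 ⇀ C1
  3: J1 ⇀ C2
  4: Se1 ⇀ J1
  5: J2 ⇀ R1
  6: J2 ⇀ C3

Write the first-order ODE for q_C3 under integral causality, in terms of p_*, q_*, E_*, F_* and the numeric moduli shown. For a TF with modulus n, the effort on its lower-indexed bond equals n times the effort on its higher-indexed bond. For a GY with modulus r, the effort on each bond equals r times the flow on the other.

#4 →J1  (source Se1 imposes e)
#2 →J1  (C1 integral (e out))
#3 →J1  (C2 outputs effort q/C2)
#0 →GY1  (J1 needs exactly one f-in)
#1 →GY1  (GY GY1: same side as bond 0)
#6 →J2  (C3 outputs effort q/C3)
#5 →R1  (J2: bond 6 brought effort, rest push out)

dq_C3/dt = 2*E_Se1/3 - q_C1/6 - 4*q_C2/3 - q_C3/2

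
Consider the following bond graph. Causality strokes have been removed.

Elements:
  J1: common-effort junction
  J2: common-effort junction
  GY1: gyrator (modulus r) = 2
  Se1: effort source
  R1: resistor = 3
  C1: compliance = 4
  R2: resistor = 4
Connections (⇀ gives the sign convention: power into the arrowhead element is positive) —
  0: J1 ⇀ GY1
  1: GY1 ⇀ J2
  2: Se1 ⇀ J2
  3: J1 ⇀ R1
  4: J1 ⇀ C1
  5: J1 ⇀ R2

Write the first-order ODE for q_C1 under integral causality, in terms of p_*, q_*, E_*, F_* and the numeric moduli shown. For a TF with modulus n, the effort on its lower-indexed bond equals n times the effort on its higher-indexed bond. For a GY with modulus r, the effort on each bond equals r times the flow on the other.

dq_C1/dt = -E_Se1/2 - 7*q_C1/48

β2 stroke→J2  (Se1: effort source, stroke at far end)
β1 stroke→GY1  (0-jn J2 has e-setter on 2)
β0 stroke→GY1  (GY GY1: same side as bond 1)
β4 stroke→J1  (C1 integral (e out))
β3 stroke→R1  (common-e at J1 fixed by 4)
β5 stroke→R2  (J1: bond 4 brought effort, rest push out)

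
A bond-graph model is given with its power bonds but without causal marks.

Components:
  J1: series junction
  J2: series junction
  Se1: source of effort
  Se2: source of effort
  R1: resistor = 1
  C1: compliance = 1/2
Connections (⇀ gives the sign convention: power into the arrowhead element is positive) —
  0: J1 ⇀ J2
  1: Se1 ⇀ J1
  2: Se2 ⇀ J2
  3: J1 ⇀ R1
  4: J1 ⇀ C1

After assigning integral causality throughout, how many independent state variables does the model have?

#1 stroke→J1  (Se1 fixes effort; stroke away)
#2 stroke→J2  (Se2 (Se) sets effort on bond)
#0 stroke→J1  (J2: last free bond brings flow in)
#4 stroke→J1  (prefer integral on C1)
#3 stroke→R1  (J1: last free bond brings flow in)

1  (C1 all integral)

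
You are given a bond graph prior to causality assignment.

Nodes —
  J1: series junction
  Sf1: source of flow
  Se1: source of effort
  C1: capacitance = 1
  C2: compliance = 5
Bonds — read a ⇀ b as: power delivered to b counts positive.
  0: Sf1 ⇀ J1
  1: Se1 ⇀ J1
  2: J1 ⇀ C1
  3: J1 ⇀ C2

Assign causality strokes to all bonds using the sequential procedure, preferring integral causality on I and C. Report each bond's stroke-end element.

b0 |Sf1
b1 |J1
b2 |J1
b3 |J1

b0 |Sf1  (Sf1 fixes flow; stroke at Sf1)
b1 |J1  (Se1: effort source, stroke at far end)
b2 |J1  (1-jn J1 has f-setter on 0)
b3 |J1  (1-jn J1 has f-setter on 0)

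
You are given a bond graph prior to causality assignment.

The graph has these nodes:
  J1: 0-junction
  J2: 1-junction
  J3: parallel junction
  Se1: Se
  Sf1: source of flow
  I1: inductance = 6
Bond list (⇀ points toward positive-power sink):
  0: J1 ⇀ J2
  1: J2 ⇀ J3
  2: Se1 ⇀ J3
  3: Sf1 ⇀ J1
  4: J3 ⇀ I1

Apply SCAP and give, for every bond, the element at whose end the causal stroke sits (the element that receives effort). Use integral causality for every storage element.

b0 →J1
b1 →J2
b2 →J3
b3 →Sf1
b4 →I1

b2 →J3  (Se1 (Se) sets effort on bond)
b3 →Sf1  (Sf1 fixes flow; stroke at Sf1)
b0 →J1  (J1 needs exactly one e-in)
b1 →J2  (1-jn J2 has f-setter on 0)
b4 →I1  (J3: bond 2 brought effort, rest push out)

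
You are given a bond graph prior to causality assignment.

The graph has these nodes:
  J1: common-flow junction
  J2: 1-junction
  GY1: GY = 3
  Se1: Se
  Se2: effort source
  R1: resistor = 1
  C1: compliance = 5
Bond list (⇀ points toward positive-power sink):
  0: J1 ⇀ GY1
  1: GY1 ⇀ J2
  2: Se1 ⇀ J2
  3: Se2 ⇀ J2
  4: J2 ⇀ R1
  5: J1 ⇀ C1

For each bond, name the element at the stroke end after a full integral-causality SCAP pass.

b0 |GY1
b1 |GY1
b2 |J2
b3 |J2
b4 |J2
b5 |J1

bond 2 →J2  (Se1 fixes effort; stroke away)
bond 3 →J2  (Se2 (Se) sets effort on bond)
bond 5 →J1  (C1: C, integral causality)
bond 0 →GY1  (J1: last free bond brings flow in)
bond 1 →GY1  (GY GY1: same side as bond 0)
bond 4 →J2  (common-f at J2 fixed by 1)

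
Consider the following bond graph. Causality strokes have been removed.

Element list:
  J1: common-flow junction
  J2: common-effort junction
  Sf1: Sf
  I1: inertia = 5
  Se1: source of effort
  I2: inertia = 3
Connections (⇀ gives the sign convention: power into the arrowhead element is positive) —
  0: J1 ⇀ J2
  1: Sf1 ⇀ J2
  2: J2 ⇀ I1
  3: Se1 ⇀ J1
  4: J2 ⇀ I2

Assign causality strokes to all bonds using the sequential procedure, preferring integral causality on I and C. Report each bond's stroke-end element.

b0 →J2
b1 →Sf1
b2 →I1
b3 →J1
b4 →I2

#1 →Sf1  (Sf1 fixes flow; stroke at Sf1)
#3 →J1  (Se1 (Se) sets effort on bond)
#0 →J2  (J1 needs exactly one f-in)
#2 →I1  (J2: bond 0 brought effort, rest push out)
#4 →I2  (0-jn J2 has e-setter on 0)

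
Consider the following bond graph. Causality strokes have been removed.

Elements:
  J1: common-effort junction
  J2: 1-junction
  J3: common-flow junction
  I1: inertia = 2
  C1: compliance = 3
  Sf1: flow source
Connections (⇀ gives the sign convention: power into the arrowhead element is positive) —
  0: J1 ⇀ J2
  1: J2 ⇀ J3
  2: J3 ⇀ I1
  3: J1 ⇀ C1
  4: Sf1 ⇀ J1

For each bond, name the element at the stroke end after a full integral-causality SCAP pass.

b0 stroke→J2
b1 stroke→J3
b2 stroke→I1
b3 stroke→J1
b4 stroke→Sf1

b4 stroke→Sf1  (Sf1: flow source, stroke at near end)
b2 stroke→I1  (I1: I, integral causality)
b1 stroke→J3  (1-jn J3 has f-setter on 2)
b0 stroke→J2  (common-f at J2 fixed by 1)
b3 stroke→J1  (J1 needs exactly one e-in)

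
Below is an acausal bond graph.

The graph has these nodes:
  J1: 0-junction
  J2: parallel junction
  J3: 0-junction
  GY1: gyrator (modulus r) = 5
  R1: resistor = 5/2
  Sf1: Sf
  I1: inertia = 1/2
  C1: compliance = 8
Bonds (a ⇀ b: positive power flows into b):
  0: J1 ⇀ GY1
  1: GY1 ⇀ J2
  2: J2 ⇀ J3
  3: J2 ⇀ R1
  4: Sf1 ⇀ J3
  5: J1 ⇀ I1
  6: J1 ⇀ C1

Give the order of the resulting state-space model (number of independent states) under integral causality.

2  (C1, I1 all integral)

b4 →Sf1  (source Sf1 imposes f)
b2 →J3  (closing 0-jn rule on J3)
b5 →I1  (I1: I, integral causality)
b6 →J1  (prefer integral on C1)
b0 →GY1  (0-jn J1 has e-setter on 6)
b1 →GY1  (through GY1, causality inverts; strokes same side of GY1)
b3 →J2  (J2 needs exactly one e-in)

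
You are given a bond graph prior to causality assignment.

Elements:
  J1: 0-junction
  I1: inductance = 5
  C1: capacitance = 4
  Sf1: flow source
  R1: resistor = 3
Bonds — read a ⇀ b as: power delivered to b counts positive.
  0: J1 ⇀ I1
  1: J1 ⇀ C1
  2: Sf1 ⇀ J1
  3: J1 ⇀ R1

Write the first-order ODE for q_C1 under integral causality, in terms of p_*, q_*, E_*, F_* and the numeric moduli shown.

#2 stroke at Sf1  (source Sf1 imposes f)
#0 stroke at I1  (I1 integral (f out))
#1 stroke at J1  (C1: C, integral causality)
#3 stroke at R1  (J1: bond 1 brought effort, rest push out)

dq_C1/dt = F_Sf1 - p_I1/5 - q_C1/12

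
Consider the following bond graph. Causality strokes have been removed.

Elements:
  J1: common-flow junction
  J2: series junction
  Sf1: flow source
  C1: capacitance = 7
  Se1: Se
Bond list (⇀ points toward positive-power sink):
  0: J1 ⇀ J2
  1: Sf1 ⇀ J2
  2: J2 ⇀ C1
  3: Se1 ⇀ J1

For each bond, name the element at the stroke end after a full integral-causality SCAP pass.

#0 →J2
#1 →Sf1
#2 →J2
#3 →J1

b1 stroke→Sf1  (Sf1 fixes flow; stroke at Sf1)
b3 stroke→J1  (Se1 fixes effort; stroke away)
b0 stroke→J2  (only one flow-in slot at J1)
b2 stroke→J2  (1-jn J2 has f-setter on 1)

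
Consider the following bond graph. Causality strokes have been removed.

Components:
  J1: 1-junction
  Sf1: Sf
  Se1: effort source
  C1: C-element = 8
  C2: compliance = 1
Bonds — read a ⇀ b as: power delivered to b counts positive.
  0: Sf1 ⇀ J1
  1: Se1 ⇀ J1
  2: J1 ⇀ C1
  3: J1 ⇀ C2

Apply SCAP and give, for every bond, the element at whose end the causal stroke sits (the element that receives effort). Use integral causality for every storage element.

bond 0 stroke at Sf1  (Sf1 (Sf) sets flow on bond)
bond 1 stroke at J1  (Se1 (Se) sets effort on bond)
bond 2 stroke at J1  (J1 flow already set via bond 0)
bond 3 stroke at J1  (J1: bond 0 brought flow, rest push out)

b0 stroke→Sf1
b1 stroke→J1
b2 stroke→J1
b3 stroke→J1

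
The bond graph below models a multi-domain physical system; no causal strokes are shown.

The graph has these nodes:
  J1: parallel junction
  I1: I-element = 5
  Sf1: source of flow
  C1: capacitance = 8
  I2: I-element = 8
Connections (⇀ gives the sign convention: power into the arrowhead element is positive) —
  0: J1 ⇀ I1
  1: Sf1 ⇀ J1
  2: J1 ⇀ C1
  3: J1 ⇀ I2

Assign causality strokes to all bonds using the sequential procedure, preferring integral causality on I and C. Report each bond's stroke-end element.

b1 stroke→Sf1  (Sf1: flow source, stroke at near end)
b0 stroke→I1  (prefer integral on I1)
b2 stroke→J1  (C1 integral (e out))
b3 stroke→I2  (0-jn J1 has e-setter on 2)

b0 stroke→I1
b1 stroke→Sf1
b2 stroke→J1
b3 stroke→I2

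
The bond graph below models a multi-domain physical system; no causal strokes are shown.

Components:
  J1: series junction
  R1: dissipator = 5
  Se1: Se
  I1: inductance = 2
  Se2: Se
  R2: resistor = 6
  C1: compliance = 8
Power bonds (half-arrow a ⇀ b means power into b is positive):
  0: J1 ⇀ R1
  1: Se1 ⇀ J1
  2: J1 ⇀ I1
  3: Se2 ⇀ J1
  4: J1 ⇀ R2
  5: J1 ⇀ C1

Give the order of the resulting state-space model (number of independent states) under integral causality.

#1 stroke→J1  (source Se1 imposes e)
#3 stroke→J1  (Se2: effort source, stroke at far end)
#2 stroke→I1  (I1 integral (f out))
#0 stroke→J1  (J1: bond 2 brought flow, rest push out)
#4 stroke→J1  (1-jn J1 has f-setter on 2)
#5 stroke→J1  (1-jn J1 has f-setter on 2)

2  (C1, I1 all integral)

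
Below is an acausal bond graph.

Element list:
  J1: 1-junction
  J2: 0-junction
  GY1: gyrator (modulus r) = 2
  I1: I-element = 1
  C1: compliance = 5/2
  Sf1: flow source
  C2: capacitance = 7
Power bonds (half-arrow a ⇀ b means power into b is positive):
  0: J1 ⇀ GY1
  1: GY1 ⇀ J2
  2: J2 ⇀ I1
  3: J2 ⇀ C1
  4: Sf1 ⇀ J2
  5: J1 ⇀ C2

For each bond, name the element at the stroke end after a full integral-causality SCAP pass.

#4 |Sf1  (Sf1 (Sf) sets flow on bond)
#2 |I1  (I1: I, integral causality)
#3 |J2  (C1 outputs effort q/C1)
#1 |GY1  (0-jn J2 has e-setter on 3)
#0 |GY1  (through GY1, causality inverts; strokes same side of GY1)
#5 |J1  (J1 flow already set via bond 0)

bond 0 →GY1
bond 1 →GY1
bond 2 →I1
bond 3 →J2
bond 4 →Sf1
bond 5 →J1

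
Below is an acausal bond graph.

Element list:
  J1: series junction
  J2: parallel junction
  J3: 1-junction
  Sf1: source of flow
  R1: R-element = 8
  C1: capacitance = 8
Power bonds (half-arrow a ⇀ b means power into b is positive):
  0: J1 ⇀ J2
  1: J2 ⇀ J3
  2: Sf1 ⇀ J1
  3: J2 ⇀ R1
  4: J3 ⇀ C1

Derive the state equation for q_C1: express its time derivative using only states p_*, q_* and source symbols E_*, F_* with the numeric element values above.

bond 2 →Sf1  (source Sf1 imposes f)
bond 0 →J1  (1-jn J1 has f-setter on 2)
bond 4 →J3  (prefer integral on C1)
bond 1 →J2  (J3 needs exactly one f-in)
bond 3 →R1  (J2 effort already set via bond 1)

dq_C1/dt = F_Sf1 - q_C1/64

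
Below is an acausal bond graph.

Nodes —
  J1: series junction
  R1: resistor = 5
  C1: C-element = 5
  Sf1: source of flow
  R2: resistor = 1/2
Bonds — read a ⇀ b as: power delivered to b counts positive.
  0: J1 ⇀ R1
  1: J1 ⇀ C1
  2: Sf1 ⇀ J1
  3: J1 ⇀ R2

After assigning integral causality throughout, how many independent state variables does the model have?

bond 2 →Sf1  (Sf1: flow source, stroke at near end)
bond 0 →J1  (J1: bond 2 brought flow, rest push out)
bond 1 →J1  (1-jn J1 has f-setter on 2)
bond 3 →J1  (J1 flow already set via bond 2)

1  (C1 all integral)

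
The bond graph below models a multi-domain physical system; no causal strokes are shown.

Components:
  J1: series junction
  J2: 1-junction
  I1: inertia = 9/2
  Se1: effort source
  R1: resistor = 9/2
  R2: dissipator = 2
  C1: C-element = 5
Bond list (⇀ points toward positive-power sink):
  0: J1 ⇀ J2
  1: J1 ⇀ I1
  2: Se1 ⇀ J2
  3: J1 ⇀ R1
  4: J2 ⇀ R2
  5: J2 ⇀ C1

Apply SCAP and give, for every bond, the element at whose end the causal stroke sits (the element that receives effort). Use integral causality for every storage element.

b0 →J1
b1 →I1
b2 →J2
b3 →J1
b4 →J2
b5 →J2

#2 |J2  (Se1 fixes effort; stroke away)
#1 |I1  (I1 integral (f out))
#0 |J1  (J1 flow already set via bond 1)
#3 |J1  (J1: bond 1 brought flow, rest push out)
#4 |J2  (1-jn J2 has f-setter on 0)
#5 |J2  (J2: bond 0 brought flow, rest push out)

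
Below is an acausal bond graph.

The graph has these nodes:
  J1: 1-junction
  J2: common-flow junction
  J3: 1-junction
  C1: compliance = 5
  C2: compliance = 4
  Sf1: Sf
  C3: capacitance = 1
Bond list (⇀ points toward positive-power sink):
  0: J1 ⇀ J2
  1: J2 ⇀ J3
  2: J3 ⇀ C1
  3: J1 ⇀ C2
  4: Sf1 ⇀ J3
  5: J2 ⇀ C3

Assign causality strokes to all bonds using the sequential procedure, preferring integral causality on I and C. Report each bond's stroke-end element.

#0 →J2
#1 →J3
#2 →J3
#3 →J1
#4 →Sf1
#5 →J2

b4 →Sf1  (Sf1: flow source, stroke at near end)
b1 →J3  (J3: bond 4 brought flow, rest push out)
b2 →J3  (J3: bond 4 brought flow, rest push out)
b0 →J2  (1-jn J2 has f-setter on 1)
b5 →J2  (J2: bond 1 brought flow, rest push out)
b3 →J1  (J1 flow already set via bond 0)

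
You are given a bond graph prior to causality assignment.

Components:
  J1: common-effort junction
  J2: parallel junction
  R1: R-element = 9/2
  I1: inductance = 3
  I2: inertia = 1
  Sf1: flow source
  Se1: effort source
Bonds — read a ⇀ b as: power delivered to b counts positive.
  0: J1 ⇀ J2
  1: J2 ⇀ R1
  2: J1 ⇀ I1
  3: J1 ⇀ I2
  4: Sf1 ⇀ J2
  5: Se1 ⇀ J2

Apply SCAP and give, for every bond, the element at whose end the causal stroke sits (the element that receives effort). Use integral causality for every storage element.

#0 |J1
#1 |R1
#2 |I1
#3 |I2
#4 |Sf1
#5 |J2

b4 stroke at Sf1  (source Sf1 imposes f)
b5 stroke at J2  (Se1: effort source, stroke at far end)
b0 stroke at J1  (J2 effort already set via bond 5)
b1 stroke at R1  (0-jn J2 has e-setter on 5)
b2 stroke at I1  (J1: bond 0 brought effort, rest push out)
b3 stroke at I2  (J1 effort already set via bond 0)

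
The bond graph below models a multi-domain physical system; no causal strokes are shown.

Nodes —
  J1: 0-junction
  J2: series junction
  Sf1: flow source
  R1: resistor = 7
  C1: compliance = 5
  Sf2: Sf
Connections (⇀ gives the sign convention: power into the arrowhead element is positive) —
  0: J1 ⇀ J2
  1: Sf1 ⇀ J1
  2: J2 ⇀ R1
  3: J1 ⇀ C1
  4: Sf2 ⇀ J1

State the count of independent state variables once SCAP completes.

1  (C1 all integral)

b1 stroke at Sf1  (Sf1 (Sf) sets flow on bond)
b4 stroke at Sf2  (Sf2 fixes flow; stroke at Sf2)
b3 stroke at J1  (C1 outputs effort q/C1)
b0 stroke at J2  (0-jn J1 has e-setter on 3)
b2 stroke at R1  (only one flow-in slot at J2)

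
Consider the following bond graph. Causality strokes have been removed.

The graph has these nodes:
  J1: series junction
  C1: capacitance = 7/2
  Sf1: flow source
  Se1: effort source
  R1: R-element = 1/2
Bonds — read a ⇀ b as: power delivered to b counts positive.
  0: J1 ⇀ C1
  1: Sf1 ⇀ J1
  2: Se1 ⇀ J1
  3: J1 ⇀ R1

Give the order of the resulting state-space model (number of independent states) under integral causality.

1  (C1 all integral)

β1 |Sf1  (Sf1 (Sf) sets flow on bond)
β2 |J1  (Se1: effort source, stroke at far end)
β0 |J1  (J1: bond 1 brought flow, rest push out)
β3 |J1  (J1 flow already set via bond 1)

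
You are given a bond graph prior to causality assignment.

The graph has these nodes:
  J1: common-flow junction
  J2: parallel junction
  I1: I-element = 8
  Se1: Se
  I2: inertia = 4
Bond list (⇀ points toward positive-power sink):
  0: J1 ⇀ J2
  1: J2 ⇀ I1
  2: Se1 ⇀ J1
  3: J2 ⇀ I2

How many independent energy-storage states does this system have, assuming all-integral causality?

bond 2 |J1  (Se1: effort source, stroke at far end)
bond 0 |J2  (only one flow-in slot at J1)
bond 1 |I1  (J2 effort already set via bond 0)
bond 3 |I2  (J2 effort already set via bond 0)

2  (I1, I2 all integral)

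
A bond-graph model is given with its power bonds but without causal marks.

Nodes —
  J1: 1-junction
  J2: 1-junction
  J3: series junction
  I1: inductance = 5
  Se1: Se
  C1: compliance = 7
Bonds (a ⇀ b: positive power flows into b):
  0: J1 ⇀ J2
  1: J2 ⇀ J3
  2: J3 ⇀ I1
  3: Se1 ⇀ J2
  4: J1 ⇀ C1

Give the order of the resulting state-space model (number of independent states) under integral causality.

b3 stroke→J2  (Se1 (Se) sets effort on bond)
b2 stroke→I1  (I1 outputs flow p/I1)
b1 stroke→J3  (J3: bond 2 brought flow, rest push out)
b0 stroke→J2  (J2: bond 1 brought flow, rest push out)
b4 stroke→J1  (common-f at J1 fixed by 0)

2  (C1, I1 all integral)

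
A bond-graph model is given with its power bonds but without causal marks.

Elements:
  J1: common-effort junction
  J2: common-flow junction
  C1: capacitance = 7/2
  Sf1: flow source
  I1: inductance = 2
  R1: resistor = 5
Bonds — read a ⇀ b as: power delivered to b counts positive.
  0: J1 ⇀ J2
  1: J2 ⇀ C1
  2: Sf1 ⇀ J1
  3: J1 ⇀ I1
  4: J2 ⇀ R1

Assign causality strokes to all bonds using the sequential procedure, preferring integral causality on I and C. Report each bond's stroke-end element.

bond 0 stroke at J1
bond 1 stroke at J2
bond 2 stroke at Sf1
bond 3 stroke at I1
bond 4 stroke at J2

β2 stroke→Sf1  (Sf1 fixes flow; stroke at Sf1)
β1 stroke→J2  (C1: C, integral causality)
β3 stroke→I1  (I1: I, integral causality)
β0 stroke→J1  (J1 needs exactly one e-in)
β4 stroke→J2  (J2: bond 0 brought flow, rest push out)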